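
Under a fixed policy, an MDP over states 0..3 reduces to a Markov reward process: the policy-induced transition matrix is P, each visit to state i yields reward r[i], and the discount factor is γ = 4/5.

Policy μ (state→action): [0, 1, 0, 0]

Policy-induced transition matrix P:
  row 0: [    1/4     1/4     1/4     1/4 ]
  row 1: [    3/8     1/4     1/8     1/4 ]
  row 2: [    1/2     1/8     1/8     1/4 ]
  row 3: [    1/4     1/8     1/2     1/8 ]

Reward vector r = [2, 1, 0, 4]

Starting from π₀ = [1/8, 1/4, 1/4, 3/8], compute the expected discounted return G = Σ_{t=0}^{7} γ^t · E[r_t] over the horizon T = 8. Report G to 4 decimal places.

G = 7.4861

t=0: π = [0.1250, 0.2500, 0.2500, 0.3750], E[r] = 2.0000, γ^t·E[r] = 2.000000, running G = 2.000000
t=1: π = [0.3438, 0.1719, 0.2813, 0.2031], E[r] = 1.6719, γ^t·E[r] = 1.337500, running G = 3.337500
t=2: π = [0.3418, 0.1895, 0.2441, 0.2246], E[r] = 1.7715, γ^t·E[r] = 1.133750, running G = 4.471250
t=3: π = [0.3347, 0.1914, 0.2520, 0.2219], E[r] = 1.7485, γ^t·E[r] = 0.895250, running G = 5.366500
t=4: π = [0.3369, 0.1908, 0.2501, 0.2223], E[r] = 1.7536, γ^t·E[r] = 0.718288, running G = 6.084788
t=5: π = [0.3364, 0.1910, 0.2505, 0.2222], E[r] = 1.7526, γ^t·E[r] = 0.574276, running G = 6.659064
t=6: π = [0.3365, 0.1909, 0.2504, 0.2222], E[r] = 1.7528, γ^t·E[r] = 0.459480, running G = 7.118544
t=7: π = [0.3365, 0.1909, 0.2504, 0.2222], E[r] = 1.7527, γ^t·E[r] = 0.367574, running G = 7.486118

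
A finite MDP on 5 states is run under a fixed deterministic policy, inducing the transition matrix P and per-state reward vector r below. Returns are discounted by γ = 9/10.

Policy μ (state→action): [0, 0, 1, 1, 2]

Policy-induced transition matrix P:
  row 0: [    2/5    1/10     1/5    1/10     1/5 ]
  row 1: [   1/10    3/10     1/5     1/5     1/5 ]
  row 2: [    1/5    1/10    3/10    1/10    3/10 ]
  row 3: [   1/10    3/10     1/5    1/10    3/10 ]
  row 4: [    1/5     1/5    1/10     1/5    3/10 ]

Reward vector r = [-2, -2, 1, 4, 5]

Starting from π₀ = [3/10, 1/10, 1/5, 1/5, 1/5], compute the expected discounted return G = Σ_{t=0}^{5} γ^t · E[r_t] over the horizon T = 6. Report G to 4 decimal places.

t=0: π = [0.3000, 0.1000, 0.2000, 0.2000, 0.2000], E[r] = 1.2000, γ^t·E[r] = 1.200000, running G = 1.200000
t=1: π = [0.2300, 0.1800, 0.2000, 0.1300, 0.2600], E[r] = 1.2000, γ^t·E[r] = 1.080000, running G = 2.280000
t=2: π = [0.2150, 0.1880, 0.1940, 0.1440, 0.2590], E[r] = 1.2590, γ^t·E[r] = 1.019790, running G = 3.299790
t=3: π = [0.2098, 0.1923, 0.1935, 0.1447, 0.2597], E[r] = 1.2666, γ^t·E[r] = 0.923351, running G = 4.223141
t=4: π = [0.2083, 0.1934, 0.1934, 0.1452, 0.2598], E[r] = 1.2699, γ^t·E[r] = 0.833162, running G = 5.056303
t=5: π = [0.2078, 0.1937, 0.1934, 0.1453, 0.2598], E[r] = 1.2708, γ^t·E[r] = 0.750414, running G = 5.806717

G = 5.8067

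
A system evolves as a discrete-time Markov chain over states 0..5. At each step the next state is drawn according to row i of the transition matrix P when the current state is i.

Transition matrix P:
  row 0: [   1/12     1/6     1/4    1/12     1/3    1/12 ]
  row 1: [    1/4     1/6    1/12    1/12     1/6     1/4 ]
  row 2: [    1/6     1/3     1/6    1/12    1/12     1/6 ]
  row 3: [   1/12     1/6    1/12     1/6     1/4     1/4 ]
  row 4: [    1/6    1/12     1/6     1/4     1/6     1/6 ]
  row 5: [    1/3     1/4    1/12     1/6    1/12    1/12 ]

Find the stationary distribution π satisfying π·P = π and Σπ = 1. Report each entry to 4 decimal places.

π = [0.1830, 0.1886, 0.1408, 0.1392, 0.1833, 0.1650]

Balance equations π_j = Σ_i π_i·P[i][j]:
  π_0 = 1/12·π_0 + 1/4·π_1 + 1/6·π_2 + 1/12·π_3 + 1/6·π_4 + 1/3·π_5
  π_1 = 1/6·π_0 + 1/6·π_1 + 1/3·π_2 + 1/6·π_3 + 1/12·π_4 + 1/4·π_5
  π_2 = 1/4·π_0 + 1/12·π_1 + 1/6·π_2 + 1/12·π_3 + 1/6·π_4 + 1/12·π_5
  π_3 = 1/12·π_0 + 1/12·π_1 + 1/12·π_2 + 1/6·π_3 + 1/4·π_4 + 1/6·π_5
  π_4 = 1/3·π_0 + 1/6·π_1 + 1/12·π_2 + 1/4·π_3 + 1/6·π_4 + 1/12·π_5
  normalize: π_0 + π_1 + π_2 + π_3 + π_4 + π_5 = 1
Solving the linear system gives exactly π = [13361/73000, 13769/73000, 5141/36500, 2541/18250, 669/3650, 3011/18250].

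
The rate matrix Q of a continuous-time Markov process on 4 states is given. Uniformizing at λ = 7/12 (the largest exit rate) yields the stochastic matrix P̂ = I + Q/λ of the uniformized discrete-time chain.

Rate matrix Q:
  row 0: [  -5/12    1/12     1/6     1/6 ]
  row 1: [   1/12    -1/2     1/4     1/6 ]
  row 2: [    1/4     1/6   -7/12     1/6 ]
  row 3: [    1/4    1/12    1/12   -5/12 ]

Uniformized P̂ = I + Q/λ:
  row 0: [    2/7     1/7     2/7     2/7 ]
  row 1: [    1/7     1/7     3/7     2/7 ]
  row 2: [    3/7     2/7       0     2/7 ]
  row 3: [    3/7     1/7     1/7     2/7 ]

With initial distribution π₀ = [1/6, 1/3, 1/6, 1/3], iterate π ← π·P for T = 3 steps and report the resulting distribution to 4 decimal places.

π = [0.3299, 0.1715, 0.2128, 0.2857]

t=0: π = [0.1667, 0.3333, 0.1667, 0.3333]
t=1: π = [0.3095, 0.1667, 0.2381, 0.2857]
t=2: π = [0.3367, 0.1769, 0.2007, 0.2857]
t=3: π = [0.3299, 0.1715, 0.2128, 0.2857]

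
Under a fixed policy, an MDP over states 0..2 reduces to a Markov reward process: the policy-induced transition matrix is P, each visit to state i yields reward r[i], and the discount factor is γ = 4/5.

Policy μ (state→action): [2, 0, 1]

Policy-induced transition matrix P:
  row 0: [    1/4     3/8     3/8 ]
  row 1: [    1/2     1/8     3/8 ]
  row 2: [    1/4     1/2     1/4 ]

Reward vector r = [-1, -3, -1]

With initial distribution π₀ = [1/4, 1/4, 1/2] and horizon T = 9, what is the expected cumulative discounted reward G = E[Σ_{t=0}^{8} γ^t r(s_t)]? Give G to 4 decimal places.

t=0: π = [0.2500, 0.2500, 0.5000], E[r] = -1.5000, γ^t·E[r] = -1.500000, running G = -1.500000
t=1: π = [0.3125, 0.3750, 0.3125], E[r] = -1.7500, γ^t·E[r] = -1.400000, running G = -2.900000
t=2: π = [0.3438, 0.3203, 0.3359], E[r] = -1.6406, γ^t·E[r] = -1.050000, running G = -3.950000
t=3: π = [0.3301, 0.3369, 0.3330], E[r] = -1.6738, γ^t·E[r] = -0.857000, running G = -4.807000
t=4: π = [0.3342, 0.3324, 0.3334], E[r] = -1.6648, γ^t·E[r] = -0.681900, running G = -5.488900
t=5: π = [0.3331, 0.3336, 0.3333], E[r] = -1.6671, γ^t·E[r] = -0.546290, running G = -6.035190
t=6: π = [0.3334, 0.3333, 0.3333], E[r] = -1.6665, γ^t·E[r] = -0.436875, running G = -6.472065
t=7: π = [0.3333, 0.3333, 0.3333], E[r] = -1.6667, γ^t·E[r] = -0.349532, running G = -6.821597
t=8: π = [0.3333, 0.3333, 0.3333], E[r] = -1.6667, γ^t·E[r] = -0.279619, running G = -7.101216

G = -7.1012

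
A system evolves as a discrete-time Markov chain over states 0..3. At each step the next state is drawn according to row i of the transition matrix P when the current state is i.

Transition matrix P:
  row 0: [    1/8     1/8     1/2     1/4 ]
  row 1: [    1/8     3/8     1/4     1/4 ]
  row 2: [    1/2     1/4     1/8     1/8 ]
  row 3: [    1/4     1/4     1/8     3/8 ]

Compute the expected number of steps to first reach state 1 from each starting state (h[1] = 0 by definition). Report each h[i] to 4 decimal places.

First-step conditioning: h[1] = 0; for i ≠ 1, h[i] = 1 + Σ_k P[i][k]·h[k].
  h[0] = 1 + 1/8·h[0] + 1/2·h[2] + 1/4·h[3]
  h[2] = 1 + 1/2·h[0] + 1/8·h[2] + 1/8·h[3]
  h[3] = 1 + 1/4·h[0] + 1/8·h[2] + 3/8·h[3]
Solving the 3×3 linear system over states ≠ 1 gives exactly h = [296/57, 0, 272/57, 88/19] (h[1] = 0 is the target).

h = [5.1930, 0.0000, 4.7719, 4.6316]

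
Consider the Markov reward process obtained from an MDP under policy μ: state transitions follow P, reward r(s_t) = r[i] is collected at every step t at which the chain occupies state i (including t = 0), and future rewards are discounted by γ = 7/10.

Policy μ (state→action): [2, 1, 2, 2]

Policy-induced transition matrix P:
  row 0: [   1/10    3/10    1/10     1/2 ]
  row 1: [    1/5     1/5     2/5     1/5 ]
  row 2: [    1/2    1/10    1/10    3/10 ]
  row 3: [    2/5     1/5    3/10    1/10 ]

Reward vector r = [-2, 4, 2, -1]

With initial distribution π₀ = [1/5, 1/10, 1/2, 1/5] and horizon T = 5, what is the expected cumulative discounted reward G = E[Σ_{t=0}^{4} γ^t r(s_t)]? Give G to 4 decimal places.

G = 1.2518

t=0: π = [0.2000, 0.1000, 0.5000, 0.2000], E[r] = 0.8000, γ^t·E[r] = 0.800000, running G = 0.800000
t=1: π = [0.3700, 0.1700, 0.1700, 0.2900], E[r] = -0.0100, γ^t·E[r] = -0.007000, running G = 0.793000
t=2: π = [0.2720, 0.2200, 0.2090, 0.2990], E[r] = 0.4550, γ^t·E[r] = 0.222950, running G = 1.015950
t=3: π = [0.2953, 0.2063, 0.2258, 0.2726], E[r] = 0.4136, γ^t·E[r] = 0.141865, running G = 1.157815
t=4: π = [0.2927, 0.2070, 0.2164, 0.2839], E[r] = 0.3913, γ^t·E[r] = 0.093939, running G = 1.251754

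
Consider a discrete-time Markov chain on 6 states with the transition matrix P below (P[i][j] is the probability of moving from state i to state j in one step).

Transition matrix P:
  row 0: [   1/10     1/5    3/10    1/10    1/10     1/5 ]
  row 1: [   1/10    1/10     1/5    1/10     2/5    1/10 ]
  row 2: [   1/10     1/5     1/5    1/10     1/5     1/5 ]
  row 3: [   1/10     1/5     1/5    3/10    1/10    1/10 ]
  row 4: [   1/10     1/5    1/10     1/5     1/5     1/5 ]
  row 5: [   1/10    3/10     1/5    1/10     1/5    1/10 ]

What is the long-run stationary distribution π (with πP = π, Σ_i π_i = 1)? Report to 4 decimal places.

π = [0.1000, 0.1955, 0.1886, 0.1517, 0.2139, 0.1503]

Balance equations π_j = Σ_i π_i·P[i][j]:
  π_0 = 1/10·π_0 + 1/10·π_1 + 1/10·π_2 + 1/10·π_3 + 1/10·π_4 + 1/10·π_5
  π_1 = 1/5·π_0 + 1/10·π_1 + 1/5·π_2 + 1/5·π_3 + 1/5·π_4 + 3/10·π_5
  π_2 = 3/10·π_0 + 1/5·π_1 + 1/5·π_2 + 1/5·π_3 + 1/10·π_4 + 1/5·π_5
  π_3 = 1/10·π_0 + 1/10·π_1 + 1/10·π_2 + 3/10·π_3 + 1/5·π_4 + 1/10·π_5
  π_4 = 1/10·π_0 + 2/5·π_1 + 1/5·π_2 + 1/10·π_3 + 1/5·π_4 + 1/5·π_5
  normalize: π_0 + π_1 + π_2 + π_3 + π_4 + π_5 = 1
Solving the linear system gives exactly π = [1/10, 19321/98840, 9321/49420, 7499/49420, 2643/12355, 14851/98840].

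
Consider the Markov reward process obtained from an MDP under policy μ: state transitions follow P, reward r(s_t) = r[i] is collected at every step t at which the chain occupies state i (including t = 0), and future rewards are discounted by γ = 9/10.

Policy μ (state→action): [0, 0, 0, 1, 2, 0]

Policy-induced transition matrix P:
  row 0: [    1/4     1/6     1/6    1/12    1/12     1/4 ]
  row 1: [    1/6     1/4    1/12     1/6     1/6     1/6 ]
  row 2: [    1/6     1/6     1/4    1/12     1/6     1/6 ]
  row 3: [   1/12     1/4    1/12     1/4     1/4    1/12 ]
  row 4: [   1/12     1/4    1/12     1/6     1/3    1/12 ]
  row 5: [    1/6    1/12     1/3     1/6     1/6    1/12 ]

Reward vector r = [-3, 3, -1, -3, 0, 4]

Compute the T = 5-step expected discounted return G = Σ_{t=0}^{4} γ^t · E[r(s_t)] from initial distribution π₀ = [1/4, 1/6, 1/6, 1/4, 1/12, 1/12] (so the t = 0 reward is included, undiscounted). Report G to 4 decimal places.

t=0: π = [0.2500, 0.1667, 0.1667, 0.2500, 0.0833, 0.0833], E[r] = -0.8333, γ^t·E[r] = -0.833333, running G = -0.833333
t=1: π = [0.1597, 0.2014, 0.1528, 0.1528, 0.1806, 0.1528], E[r] = 0.1250, γ^t·E[r] = 0.112500, running G = -0.720833
t=2: π = [0.1522, 0.1985, 0.1603, 0.1534, 0.1962, 0.1395], E[r] = 0.0764, γ^t·E[r] = 0.061875, running G = -0.658958
t=3: π = [0.1502, 0.2007, 0.1576, 0.1534, 0.1995, 0.1386], E[r] = 0.0881, γ^t·E[r] = 0.064195, running G = -0.594763
t=4: π = [0.1498, 0.2012, 0.1568, 0.1538, 0.2002, 0.1382], E[r] = 0.0892, γ^t·E[r] = 0.058498, running G = -0.536265

G = -0.5363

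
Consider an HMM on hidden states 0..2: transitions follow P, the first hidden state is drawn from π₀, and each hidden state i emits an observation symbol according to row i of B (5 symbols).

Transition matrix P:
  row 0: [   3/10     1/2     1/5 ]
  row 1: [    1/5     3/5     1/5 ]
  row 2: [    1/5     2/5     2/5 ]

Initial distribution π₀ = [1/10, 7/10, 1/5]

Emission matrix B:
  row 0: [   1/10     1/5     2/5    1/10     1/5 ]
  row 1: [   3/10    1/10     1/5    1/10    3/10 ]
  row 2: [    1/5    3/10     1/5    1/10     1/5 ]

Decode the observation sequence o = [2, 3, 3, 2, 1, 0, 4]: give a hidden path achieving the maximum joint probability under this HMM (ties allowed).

path = [1, 1, 1, 1, 1, 1, 1]

t=0: δ = [4.000e-02, 1.400e-01, 4.000e-02]  (obs o_0=2)
t=1: δ = [2.800e-03, 8.400e-03, 2.800e-03]  ψ = [1, 1, 1]  (obs o_1=3)
t=2: δ = [1.680e-04, 5.040e-04, 1.680e-04]  ψ = [1, 1, 1]  (obs o_2=3)
t=3: δ = [4.032e-05, 6.048e-05, 2.016e-05]  ψ = [1, 1, 1]  (obs o_3=2)
t=4: δ = [2.419e-06, 3.629e-06, 3.629e-06]  ψ = [0, 1, 1]  (obs o_4=1)
t=5: δ = [7.258e-08, 6.532e-07, 2.903e-07]  ψ = [0, 1, 2]  (obs o_5=0)
t=6: δ = [2.613e-08, 1.176e-07, 2.613e-08]  ψ = [1, 1, 1]  (obs o_6=4)
backtrack: best end state = 1; path = [1, 1, 1, 1, 1, 1, 1]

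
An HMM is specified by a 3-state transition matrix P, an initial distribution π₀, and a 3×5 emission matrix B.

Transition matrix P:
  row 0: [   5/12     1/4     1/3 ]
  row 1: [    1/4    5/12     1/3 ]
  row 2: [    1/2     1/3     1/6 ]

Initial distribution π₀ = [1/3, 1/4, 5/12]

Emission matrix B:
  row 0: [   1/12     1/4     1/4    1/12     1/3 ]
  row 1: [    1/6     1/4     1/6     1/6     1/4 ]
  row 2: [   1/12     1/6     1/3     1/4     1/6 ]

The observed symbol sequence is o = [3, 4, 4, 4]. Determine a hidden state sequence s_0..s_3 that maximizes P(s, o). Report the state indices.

path = [2, 0, 0, 0]

t=0: δ = [2.778e-02, 4.167e-02, 1.042e-01]  (obs o_0=3)
t=1: δ = [1.736e-02, 8.681e-03, 2.894e-03]  ψ = [2, 2, 2]  (obs o_1=4)
t=2: δ = [2.411e-03, 1.085e-03, 9.645e-04]  ψ = [0, 0, 0]  (obs o_2=4)
t=3: δ = [3.349e-04, 1.507e-04, 1.340e-04]  ψ = [0, 0, 0]  (obs o_3=4)
backtrack: best end state = 0; path = [2, 0, 0, 0]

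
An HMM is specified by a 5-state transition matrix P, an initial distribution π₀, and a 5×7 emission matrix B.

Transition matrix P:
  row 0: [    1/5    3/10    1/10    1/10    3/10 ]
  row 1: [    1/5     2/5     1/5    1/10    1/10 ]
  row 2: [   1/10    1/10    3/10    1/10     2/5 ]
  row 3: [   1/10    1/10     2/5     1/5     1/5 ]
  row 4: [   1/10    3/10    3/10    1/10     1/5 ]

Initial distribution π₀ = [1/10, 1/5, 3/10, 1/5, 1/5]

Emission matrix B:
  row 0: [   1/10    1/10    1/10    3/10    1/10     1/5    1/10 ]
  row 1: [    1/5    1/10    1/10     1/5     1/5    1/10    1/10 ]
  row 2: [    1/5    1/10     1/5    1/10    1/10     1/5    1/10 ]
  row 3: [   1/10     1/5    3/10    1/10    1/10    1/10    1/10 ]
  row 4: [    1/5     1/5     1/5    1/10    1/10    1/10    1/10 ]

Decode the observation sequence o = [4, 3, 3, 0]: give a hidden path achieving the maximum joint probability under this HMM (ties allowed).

t=0: δ = [1.000e-02, 4.000e-02, 3.000e-02, 2.000e-02, 2.000e-02]  (obs o_0=4)
t=1: δ = [2.400e-03, 3.200e-03, 9.000e-04, 4.000e-04, 1.200e-03]  ψ = [1, 1, 2, 1, 2]  (obs o_1=3)
t=2: δ = [1.920e-04, 2.560e-04, 6.400e-05, 3.200e-05, 7.200e-05]  ψ = [1, 1, 1, 1, 0]  (obs o_2=3)
t=3: δ = [5.120e-06, 2.048e-05, 1.024e-05, 2.560e-06, 1.152e-05]  ψ = [1, 1, 1, 1, 0]  (obs o_3=0)
backtrack: best end state = 1; path = [1, 1, 1, 1]

path = [1, 1, 1, 1]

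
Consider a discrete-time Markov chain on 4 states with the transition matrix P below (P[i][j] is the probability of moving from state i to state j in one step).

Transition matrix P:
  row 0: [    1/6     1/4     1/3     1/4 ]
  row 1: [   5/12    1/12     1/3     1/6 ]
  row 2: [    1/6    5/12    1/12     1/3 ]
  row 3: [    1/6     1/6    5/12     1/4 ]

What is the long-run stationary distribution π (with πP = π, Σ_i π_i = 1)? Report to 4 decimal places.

π = [0.2258, 0.2367, 0.2836, 0.2539]

Balance equations π_j = Σ_i π_i·P[i][j]:
  π_0 = 1/6·π_0 + 5/12·π_1 + 1/6·π_2 + 1/6·π_3
  π_1 = 1/4·π_0 + 1/12·π_1 + 5/12·π_2 + 1/6·π_3
  π_2 = 1/3·π_0 + 1/3·π_1 + 1/12·π_2 + 5/12·π_3
  normalize: π_0 + π_1 + π_2 + π_3 = 1
Solving the linear system gives exactly π = [563/2493, 590/2493, 707/2493, 211/831].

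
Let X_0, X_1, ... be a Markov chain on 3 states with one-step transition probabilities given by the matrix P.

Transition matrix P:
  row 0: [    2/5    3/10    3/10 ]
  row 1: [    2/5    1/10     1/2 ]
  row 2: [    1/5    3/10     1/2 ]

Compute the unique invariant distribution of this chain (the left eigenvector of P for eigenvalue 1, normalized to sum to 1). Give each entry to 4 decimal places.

π = [0.3125, 0.2500, 0.4375]

Balance equations π_j = Σ_i π_i·P[i][j]:
  π_0 = 2/5·π_0 + 2/5·π_1 + 1/5·π_2
  π_1 = 3/10·π_0 + 1/10·π_1 + 3/10·π_2
  normalize: π_0 + π_1 + π_2 = 1
Solving the linear system gives exactly π = [5/16, 1/4, 7/16].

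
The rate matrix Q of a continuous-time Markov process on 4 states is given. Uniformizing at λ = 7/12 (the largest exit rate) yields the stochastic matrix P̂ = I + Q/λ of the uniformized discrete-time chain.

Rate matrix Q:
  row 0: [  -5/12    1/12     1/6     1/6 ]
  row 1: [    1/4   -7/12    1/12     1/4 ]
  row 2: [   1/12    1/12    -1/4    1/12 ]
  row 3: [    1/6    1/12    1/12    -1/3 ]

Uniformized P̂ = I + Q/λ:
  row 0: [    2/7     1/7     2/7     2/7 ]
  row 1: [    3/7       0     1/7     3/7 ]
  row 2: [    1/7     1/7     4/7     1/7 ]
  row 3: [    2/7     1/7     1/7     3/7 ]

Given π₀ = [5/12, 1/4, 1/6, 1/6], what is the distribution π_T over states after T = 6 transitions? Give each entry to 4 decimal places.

π = [0.2587, 0.1250, 0.3144, 0.3019]

t=0: π = [0.4167, 0.2500, 0.1667, 0.1667]
t=1: π = [0.2976, 0.1071, 0.2738, 0.3214]
t=2: π = [0.2619, 0.1276, 0.3027, 0.3078]
t=3: π = [0.2607, 0.1246, 0.3100, 0.3047]
t=4: π = [0.2592, 0.1251, 0.3130, 0.3028]
t=5: π = [0.2589, 0.1250, 0.3140, 0.3021]
t=6: π = [0.2587, 0.1250, 0.3144, 0.3019]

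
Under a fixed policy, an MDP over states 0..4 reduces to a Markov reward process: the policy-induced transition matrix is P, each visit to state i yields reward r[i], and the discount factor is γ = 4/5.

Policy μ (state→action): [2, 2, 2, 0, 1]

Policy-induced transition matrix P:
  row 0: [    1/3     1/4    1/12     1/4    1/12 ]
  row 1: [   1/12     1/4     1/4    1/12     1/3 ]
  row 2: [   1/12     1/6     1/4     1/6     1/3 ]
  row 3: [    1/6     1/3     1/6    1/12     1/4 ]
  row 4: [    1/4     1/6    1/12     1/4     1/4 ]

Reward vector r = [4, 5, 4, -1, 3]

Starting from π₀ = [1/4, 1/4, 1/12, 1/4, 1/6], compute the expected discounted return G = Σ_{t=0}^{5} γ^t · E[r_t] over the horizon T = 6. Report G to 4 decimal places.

G = 11.3211

t=0: π = [0.2500, 0.2500, 0.0833, 0.2500, 0.1667], E[r] = 2.8333, γ^t·E[r] = 2.833333, running G = 2.833333
t=1: π = [0.1944, 0.2500, 0.1597, 0.1597, 0.2361], E[r] = 3.2153, γ^t·E[r] = 2.572222, running G = 5.405556
t=2: π = [0.1846, 0.2303, 0.1649, 0.1684, 0.2517], E[r] = 3.1366, γ^t·E[r] = 2.007407, running G = 7.412963
t=3: π = [0.1855, 0.2293, 0.1632, 0.1698, 0.2522], E[r] = 3.1281, γ^t·E[r] = 1.601605, running G = 9.014568
t=4: π = [0.1859, 0.2295, 0.1629, 0.1699, 0.2518], E[r] = 3.1283, γ^t·E[r] = 1.281370, running G = 10.295937
t=5: π = [0.1859, 0.2296, 0.1629, 0.1699, 0.2517], E[r] = 3.1286, γ^t·E[r] = 1.025178, running G = 11.321115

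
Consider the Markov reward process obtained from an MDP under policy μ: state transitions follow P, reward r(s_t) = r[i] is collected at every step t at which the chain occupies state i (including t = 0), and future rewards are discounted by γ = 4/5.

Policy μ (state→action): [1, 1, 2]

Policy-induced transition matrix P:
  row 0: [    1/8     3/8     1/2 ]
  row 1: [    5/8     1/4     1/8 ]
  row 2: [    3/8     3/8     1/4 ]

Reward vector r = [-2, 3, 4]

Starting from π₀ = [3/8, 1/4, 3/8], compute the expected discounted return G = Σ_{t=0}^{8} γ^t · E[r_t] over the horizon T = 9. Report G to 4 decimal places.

G = 6.4589

t=0: π = [0.3750, 0.2500, 0.3750], E[r] = 1.5000, γ^t·E[r] = 1.500000, running G = 1.500000
t=1: π = [0.3438, 0.3438, 0.3125], E[r] = 1.5938, γ^t·E[r] = 1.275000, running G = 2.775000
t=2: π = [0.3750, 0.3320, 0.2930], E[r] = 1.4180, γ^t·E[r] = 0.907500, running G = 3.682500
t=3: π = [0.3643, 0.3335, 0.3022], E[r] = 1.4810, γ^t·E[r] = 0.758250, running G = 4.440750
t=4: π = [0.3673, 0.3333, 0.2994], E[r] = 1.4628, γ^t·E[r] = 0.599175, running G = 5.039925
t=5: π = [0.3665, 0.3333, 0.3002], E[r] = 1.4677, γ^t·E[r] = 0.480923, running G = 5.520848
t=6: π = [0.3667, 0.3333, 0.3000], E[r] = 1.4664, γ^t·E[r] = 0.384412, running G = 5.905259
t=7: π = [0.3667, 0.3333, 0.3000], E[r] = 1.4667, γ^t·E[r] = 0.307596, running G = 6.212855
t=8: π = [0.3667, 0.3333, 0.3000], E[r] = 1.4667, γ^t·E[r] = 0.246063, running G = 6.458918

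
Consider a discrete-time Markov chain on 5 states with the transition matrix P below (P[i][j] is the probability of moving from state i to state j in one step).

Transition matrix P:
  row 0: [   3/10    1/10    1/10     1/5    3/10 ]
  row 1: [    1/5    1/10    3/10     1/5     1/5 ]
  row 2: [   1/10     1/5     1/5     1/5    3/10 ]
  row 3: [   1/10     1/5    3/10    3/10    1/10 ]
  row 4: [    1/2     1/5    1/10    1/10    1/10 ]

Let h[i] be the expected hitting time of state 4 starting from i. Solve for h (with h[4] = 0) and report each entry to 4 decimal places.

h = [4.1423, 4.5659, 4.1893, 5.1203, 0.0000]

First-step conditioning: h[4] = 0; for i ≠ 4, h[i] = 1 + Σ_k P[i][k]·h[k].
  h[0] = 1 + 3/10·h[0] + 1/10·h[1] + 1/10·h[2] + 1/5·h[3]
  h[1] = 1 + 1/5·h[0] + 1/10·h[1] + 3/10·h[2] + 1/5·h[3]
  h[2] = 1 + 1/10·h[0] + 1/5·h[1] + 1/5·h[2] + 1/5·h[3]
  h[3] = 1 + 1/10·h[0] + 1/5·h[1] + 3/10·h[2] + 3/10·h[3]
Solving the 4×4 linear system over states ≠ 4 gives exactly h = [990/239, 4365/956, 4005/956, 4895/956, 0] (h[4] = 0 is the target).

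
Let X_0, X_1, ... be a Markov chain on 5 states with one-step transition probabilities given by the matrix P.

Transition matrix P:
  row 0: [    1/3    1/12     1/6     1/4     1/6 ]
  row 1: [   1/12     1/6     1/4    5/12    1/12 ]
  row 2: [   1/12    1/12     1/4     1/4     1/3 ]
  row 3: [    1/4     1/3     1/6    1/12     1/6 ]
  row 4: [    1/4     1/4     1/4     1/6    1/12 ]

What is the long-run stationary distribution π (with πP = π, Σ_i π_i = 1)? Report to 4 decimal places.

π = [0.2002, 0.1846, 0.2143, 0.2283, 0.1726]

Balance equations π_j = Σ_i π_i·P[i][j]:
  π_0 = 1/3·π_0 + 1/12·π_1 + 1/12·π_2 + 1/4·π_3 + 1/4·π_4
  π_1 = 1/12·π_0 + 1/6·π_1 + 1/12·π_2 + 1/3·π_3 + 1/4·π_4
  π_2 = 1/6·π_0 + 1/4·π_1 + 1/4·π_2 + 1/6·π_3 + 1/4·π_4
  π_3 = 1/4·π_0 + 5/12·π_1 + 1/4·π_2 + 1/12·π_3 + 1/6·π_4
  normalize: π_0 + π_1 + π_2 + π_3 + π_4 = 1
Solving the linear system gives exactly π = [4223/21093, 3893/21093, 4520/21093, 4816/21093, 3641/21093].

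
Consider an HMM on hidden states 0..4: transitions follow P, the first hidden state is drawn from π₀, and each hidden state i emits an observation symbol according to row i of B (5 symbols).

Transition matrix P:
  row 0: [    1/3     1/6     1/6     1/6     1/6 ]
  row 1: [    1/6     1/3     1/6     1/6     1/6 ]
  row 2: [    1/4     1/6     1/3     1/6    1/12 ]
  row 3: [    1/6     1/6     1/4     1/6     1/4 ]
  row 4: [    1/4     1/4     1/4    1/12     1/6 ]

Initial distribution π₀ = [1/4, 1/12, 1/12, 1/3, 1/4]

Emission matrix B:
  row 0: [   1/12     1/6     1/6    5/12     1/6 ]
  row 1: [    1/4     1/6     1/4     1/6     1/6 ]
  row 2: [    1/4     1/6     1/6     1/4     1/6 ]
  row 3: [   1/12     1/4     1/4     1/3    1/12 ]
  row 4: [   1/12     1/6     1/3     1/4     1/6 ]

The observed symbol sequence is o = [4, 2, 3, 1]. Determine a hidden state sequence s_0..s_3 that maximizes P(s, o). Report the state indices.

t=0: δ = [4.167e-02, 1.389e-02, 1.389e-02, 2.778e-02, 4.167e-02]  (obs o_0=4)
t=1: δ = [2.315e-03, 2.604e-03, 1.736e-03, 1.736e-03, 2.315e-03]  ψ = [0, 4, 4, 0, 0]  (obs o_1=2)
t=2: δ = [3.215e-04, 1.447e-04, 1.447e-04, 1.447e-04, 1.085e-04]  ψ = [0, 1, 2, 1, 1]  (obs o_2=3)
t=3: δ = [1.786e-05, 8.931e-06, 8.931e-06, 1.340e-05, 8.931e-06]  ψ = [0, 0, 0, 0, 0]  (obs o_3=1)
backtrack: best end state = 0; path = [0, 0, 0, 0]

path = [0, 0, 0, 0]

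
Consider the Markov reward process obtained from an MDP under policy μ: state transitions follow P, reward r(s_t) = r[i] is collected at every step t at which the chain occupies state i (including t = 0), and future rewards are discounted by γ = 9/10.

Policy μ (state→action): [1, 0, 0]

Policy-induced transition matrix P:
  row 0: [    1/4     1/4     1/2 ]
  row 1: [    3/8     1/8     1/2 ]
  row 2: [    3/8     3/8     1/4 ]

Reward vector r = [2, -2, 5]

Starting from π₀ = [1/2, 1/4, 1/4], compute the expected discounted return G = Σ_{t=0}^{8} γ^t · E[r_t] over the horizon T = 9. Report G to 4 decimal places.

G = 12.8105

t=0: π = [0.5000, 0.2500, 0.2500], E[r] = 1.7500, γ^t·E[r] = 1.750000, running G = 1.750000
t=1: π = [0.3125, 0.2500, 0.4375], E[r] = 2.3125, γ^t·E[r] = 2.081250, running G = 3.831250
t=2: π = [0.3359, 0.2734, 0.3906], E[r] = 2.0781, γ^t·E[r] = 1.683281, running G = 5.514531
t=3: π = [0.3330, 0.2646, 0.4023], E[r] = 2.1484, γ^t·E[r] = 1.566211, running G = 7.080742
t=4: π = [0.3334, 0.2672, 0.3994], E[r] = 2.1294, γ^t·E[r] = 1.397096, running G = 8.477838
t=5: π = [0.3333, 0.2665, 0.4001], E[r] = 2.1343, γ^t·E[r] = 1.260305, running G = 9.738143
t=6: π = [0.3333, 0.2667, 0.4000], E[r] = 2.1331, γ^t·E[r] = 1.133606, running G = 10.871749
t=7: π = [0.3333, 0.2667, 0.4000], E[r] = 2.1334, γ^t·E[r] = 1.020397, running G = 11.892147
t=8: π = [0.3333, 0.2667, 0.4000], E[r] = 2.1333, γ^t·E[r] = 0.918323, running G = 12.810470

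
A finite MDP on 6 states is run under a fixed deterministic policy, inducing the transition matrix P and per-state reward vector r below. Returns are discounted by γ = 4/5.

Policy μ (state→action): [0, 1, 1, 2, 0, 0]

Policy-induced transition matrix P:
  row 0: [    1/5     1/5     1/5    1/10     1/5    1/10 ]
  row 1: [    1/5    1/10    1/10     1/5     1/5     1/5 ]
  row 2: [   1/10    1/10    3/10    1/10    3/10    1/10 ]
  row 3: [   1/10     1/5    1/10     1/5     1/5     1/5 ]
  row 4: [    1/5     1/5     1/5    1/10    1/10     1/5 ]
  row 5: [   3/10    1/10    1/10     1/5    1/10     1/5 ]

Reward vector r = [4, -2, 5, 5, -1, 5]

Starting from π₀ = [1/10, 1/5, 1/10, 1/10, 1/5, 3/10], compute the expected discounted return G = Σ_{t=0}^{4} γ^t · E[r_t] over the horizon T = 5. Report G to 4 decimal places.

t=0: π = [0.1000, 0.2000, 0.1000, 0.1000, 0.2000, 0.3000], E[r] = 2.3000, γ^t·E[r] = 2.300000, running G = 2.300000
t=1: π = [0.2100, 0.1400, 0.1500, 0.1600, 0.1600, 0.1800], E[r] = 2.8500, γ^t·E[r] = 2.280000, running G = 4.580000
t=2: π = [0.1870, 0.1530, 0.1670, 0.1480, 0.1810, 0.1640], E[r] = 2.6560, γ^t·E[r] = 1.699840, running G = 6.279840
t=3: π = [0.1849, 0.1516, 0.1702, 0.1465, 0.1822, 0.1646], E[r] = 2.6607, γ^t·E[r] = 1.362278, running G = 7.642118
t=4: π = [0.1848, 0.1514, 0.1708, 0.1463, 0.1823, 0.1645], E[r] = 2.6617, γ^t·E[r] = 1.090212, running G = 8.732330

G = 8.7323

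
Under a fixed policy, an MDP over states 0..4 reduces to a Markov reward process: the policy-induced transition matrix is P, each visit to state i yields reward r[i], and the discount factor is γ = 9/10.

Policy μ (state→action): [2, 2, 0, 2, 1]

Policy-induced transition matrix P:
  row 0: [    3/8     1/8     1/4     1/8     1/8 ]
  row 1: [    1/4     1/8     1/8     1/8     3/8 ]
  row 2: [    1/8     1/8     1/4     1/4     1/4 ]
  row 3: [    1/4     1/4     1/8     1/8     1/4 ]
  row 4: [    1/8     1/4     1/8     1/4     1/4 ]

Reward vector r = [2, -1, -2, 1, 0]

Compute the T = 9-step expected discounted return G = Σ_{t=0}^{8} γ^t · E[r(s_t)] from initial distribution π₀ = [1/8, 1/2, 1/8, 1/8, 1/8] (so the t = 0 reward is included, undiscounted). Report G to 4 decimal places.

G = 0.1910

t=0: π = [0.1250, 0.5000, 0.1250, 0.1250, 0.1250], E[r] = -0.3750, γ^t·E[r] = -0.375000, running G = -0.375000
t=1: π = [0.2344, 0.1563, 0.1563, 0.1563, 0.2969], E[r] = 0.1563, γ^t·E[r] = 0.140625, running G = -0.234375
t=2: π = [0.2227, 0.1816, 0.1738, 0.1816, 0.2402], E[r] = 0.0977, γ^t·E[r] = 0.079102, running G = -0.155273
t=3: π = [0.2261, 0.1777, 0.1746, 0.1768, 0.2449], E[r] = 0.1021, γ^t·E[r] = 0.074395, running G = -0.080878
t=4: π = [0.2258, 0.1777, 0.1751, 0.1774, 0.2440], E[r] = 0.1012, γ^t·E[r] = 0.066415, running G = -0.014464
t=5: π = [0.2258, 0.1777, 0.1751, 0.1774, 0.2440], E[r] = 0.1012, γ^t·E[r] = 0.059744, running G = 0.045281
t=6: π = [0.2258, 0.1777, 0.1751, 0.1774, 0.2440], E[r] = 0.1012, γ^t·E[r] = 0.053763, running G = 0.099043
t=7: π = [0.2258, 0.1777, 0.1751, 0.1774, 0.2440], E[r] = 0.1012, γ^t·E[r] = 0.048385, running G = 0.147429
t=8: π = [0.2258, 0.1777, 0.1751, 0.1774, 0.2440], E[r] = 0.1012, γ^t·E[r] = 0.043547, running G = 0.190976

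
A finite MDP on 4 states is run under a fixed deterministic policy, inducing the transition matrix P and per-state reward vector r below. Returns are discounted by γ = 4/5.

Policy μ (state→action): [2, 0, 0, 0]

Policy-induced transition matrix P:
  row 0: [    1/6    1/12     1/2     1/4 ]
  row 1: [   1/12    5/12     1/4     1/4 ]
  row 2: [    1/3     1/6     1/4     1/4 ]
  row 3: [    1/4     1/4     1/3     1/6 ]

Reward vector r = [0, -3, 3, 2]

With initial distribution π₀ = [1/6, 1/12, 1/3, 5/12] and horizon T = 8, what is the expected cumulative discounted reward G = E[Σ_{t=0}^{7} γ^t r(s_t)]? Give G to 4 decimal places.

t=0: π = [0.1667, 0.0833, 0.3333, 0.4167], E[r] = 1.5833, γ^t·E[r] = 1.583333, running G = 1.583333
t=1: π = [0.2500, 0.2083, 0.3264, 0.2153], E[r] = 0.7847, γ^t·E[r] = 0.627778, running G = 2.211111
t=2: π = [0.2216, 0.2159, 0.3304, 0.2321], E[r] = 0.8079, γ^t·E[r] = 0.517037, running G = 2.728148
t=3: π = [0.2231, 0.2215, 0.3247, 0.2307], E[r] = 0.7711, γ^t·E[r] = 0.394790, running G = 3.122938
t=4: π = [0.2216, 0.2227, 0.3250, 0.2308], E[r] = 0.7685, γ^t·E[r] = 0.314787, running G = 3.437725
t=5: π = [0.2215, 0.2231, 0.3246, 0.2308], E[r] = 0.7661, γ^t·E[r] = 0.251032, running G = 3.688757
t=6: π = [0.2214, 0.2232, 0.3246, 0.2308], E[r] = 0.7657, γ^t·E[r] = 0.200729, running G = 3.889485
t=7: π = [0.2214, 0.2233, 0.3246, 0.2308], E[r] = 0.7655, γ^t·E[r] = 0.160545, running G = 4.050030

G = 4.0500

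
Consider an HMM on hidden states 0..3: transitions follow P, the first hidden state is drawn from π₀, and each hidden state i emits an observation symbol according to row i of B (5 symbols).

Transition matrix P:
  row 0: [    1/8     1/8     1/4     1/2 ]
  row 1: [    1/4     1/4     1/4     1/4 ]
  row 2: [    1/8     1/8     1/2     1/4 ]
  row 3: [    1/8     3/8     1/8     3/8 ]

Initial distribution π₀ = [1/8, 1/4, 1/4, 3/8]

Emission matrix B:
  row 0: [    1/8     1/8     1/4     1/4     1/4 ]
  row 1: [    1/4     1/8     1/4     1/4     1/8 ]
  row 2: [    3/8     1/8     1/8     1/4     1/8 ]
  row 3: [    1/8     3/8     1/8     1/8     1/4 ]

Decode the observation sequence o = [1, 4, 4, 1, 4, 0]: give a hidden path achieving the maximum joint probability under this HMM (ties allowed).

path = [3, 3, 3, 3, 3, 1]

t=0: δ = [1.562e-02, 3.125e-02, 3.125e-02, 1.406e-01]  (obs o_0=1)
t=1: δ = [4.395e-03, 6.592e-03, 2.197e-03, 1.318e-02]  ψ = [3, 3, 3, 3]  (obs o_1=4)
t=2: δ = [4.120e-04, 6.180e-04, 2.060e-04, 1.236e-03]  ψ = [1, 3, 1, 3]  (obs o_2=4)
t=3: δ = [1.931e-05, 5.794e-05, 1.931e-05, 1.738e-04]  ψ = [1, 3, 1, 3]  (obs o_3=1)
t=4: δ = [5.431e-06, 8.147e-06, 2.716e-06, 1.629e-05]  ψ = [3, 3, 3, 3]  (obs o_4=4)
t=5: δ = [2.546e-07, 1.528e-06, 7.638e-07, 7.638e-07]  ψ = [1, 3, 1, 3]  (obs o_5=0)
backtrack: best end state = 1; path = [3, 3, 3, 3, 3, 1]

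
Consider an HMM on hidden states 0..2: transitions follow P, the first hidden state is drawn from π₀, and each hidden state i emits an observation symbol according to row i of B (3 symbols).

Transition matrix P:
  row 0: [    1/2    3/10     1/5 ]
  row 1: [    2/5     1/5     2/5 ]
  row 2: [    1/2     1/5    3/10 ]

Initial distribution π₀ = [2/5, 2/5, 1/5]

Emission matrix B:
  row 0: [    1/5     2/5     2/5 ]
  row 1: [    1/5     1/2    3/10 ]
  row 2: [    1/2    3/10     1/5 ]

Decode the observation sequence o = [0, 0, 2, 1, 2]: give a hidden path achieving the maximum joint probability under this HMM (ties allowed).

path = [1, 2, 0, 0, 0]

t=0: δ = [8.000e-02, 8.000e-02, 1.000e-01]  (obs o_0=0)
t=1: δ = [1.000e-02, 4.800e-03, 1.600e-02]  ψ = [2, 0, 1]  (obs o_1=0)
t=2: δ = [3.200e-03, 9.600e-04, 9.600e-04]  ψ = [2, 2, 2]  (obs o_2=2)
t=3: δ = [6.400e-04, 4.800e-04, 1.920e-04]  ψ = [0, 0, 0]  (obs o_3=1)
t=4: δ = [1.280e-04, 5.760e-05, 3.840e-05]  ψ = [0, 0, 1]  (obs o_4=2)
backtrack: best end state = 0; path = [1, 2, 0, 0, 0]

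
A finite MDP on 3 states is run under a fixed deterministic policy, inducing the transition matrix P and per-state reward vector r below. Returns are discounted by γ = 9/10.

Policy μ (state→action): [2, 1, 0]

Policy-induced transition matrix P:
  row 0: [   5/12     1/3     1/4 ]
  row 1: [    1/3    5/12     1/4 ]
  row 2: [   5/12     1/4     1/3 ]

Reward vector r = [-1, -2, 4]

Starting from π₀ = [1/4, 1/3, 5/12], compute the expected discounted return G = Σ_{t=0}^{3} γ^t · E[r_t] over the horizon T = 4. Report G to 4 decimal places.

G = 0.8818

t=0: π = [0.2500, 0.3333, 0.4167], E[r] = 0.7500, γ^t·E[r] = 0.750000, running G = 0.750000
t=1: π = [0.3889, 0.3264, 0.2847], E[r] = 0.0972, γ^t·E[r] = 0.087500, running G = 0.837500
t=2: π = [0.3895, 0.3368, 0.2737], E[r] = 0.0318, γ^t·E[r] = 0.025781, running G = 0.863281
t=3: π = [0.3886, 0.3386, 0.2728], E[r] = 0.0255, γ^t·E[r] = 0.018563, running G = 0.881844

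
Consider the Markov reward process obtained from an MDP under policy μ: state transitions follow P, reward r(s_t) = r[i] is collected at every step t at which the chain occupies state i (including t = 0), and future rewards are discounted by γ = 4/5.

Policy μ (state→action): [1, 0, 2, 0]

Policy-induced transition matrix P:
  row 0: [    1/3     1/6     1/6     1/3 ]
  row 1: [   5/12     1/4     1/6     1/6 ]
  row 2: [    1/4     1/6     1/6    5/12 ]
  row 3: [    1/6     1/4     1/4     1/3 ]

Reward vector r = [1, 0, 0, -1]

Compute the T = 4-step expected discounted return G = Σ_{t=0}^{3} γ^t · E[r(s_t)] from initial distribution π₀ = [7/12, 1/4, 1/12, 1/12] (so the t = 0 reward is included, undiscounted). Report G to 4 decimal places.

G = 0.4919

t=0: π = [0.5833, 0.2500, 0.0833, 0.0833], E[r] = 0.5000, γ^t·E[r] = 0.500000, running G = 0.500000
t=1: π = [0.3333, 0.1944, 0.1736, 0.2986], E[r] = 0.0347, γ^t·E[r] = 0.027778, running G = 0.527778
t=2: π = [0.2853, 0.2078, 0.1916, 0.3154], E[r] = -0.0301, γ^t·E[r] = -0.019259, running G = 0.508519
t=3: π = [0.2821, 0.2103, 0.1929, 0.3147], E[r] = -0.0326, γ^t·E[r] = -0.016667, running G = 0.491852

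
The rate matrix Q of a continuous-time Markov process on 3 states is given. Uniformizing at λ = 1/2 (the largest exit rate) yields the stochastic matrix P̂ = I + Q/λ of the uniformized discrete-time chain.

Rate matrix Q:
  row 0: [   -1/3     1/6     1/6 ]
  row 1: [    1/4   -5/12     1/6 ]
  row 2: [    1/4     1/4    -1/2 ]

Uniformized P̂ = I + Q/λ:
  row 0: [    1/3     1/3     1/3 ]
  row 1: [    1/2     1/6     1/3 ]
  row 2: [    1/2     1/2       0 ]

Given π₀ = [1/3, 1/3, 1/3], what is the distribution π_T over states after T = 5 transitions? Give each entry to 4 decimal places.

π = [0.4286, 0.3218, 0.2497]

t=0: π = [0.3333, 0.3333, 0.3333]
t=1: π = [0.4444, 0.3333, 0.2222]
t=2: π = [0.4259, 0.3148, 0.2593]
t=3: π = [0.4290, 0.3241, 0.2469]
t=4: π = [0.4285, 0.3205, 0.2510]
t=5: π = [0.4286, 0.3218, 0.2497]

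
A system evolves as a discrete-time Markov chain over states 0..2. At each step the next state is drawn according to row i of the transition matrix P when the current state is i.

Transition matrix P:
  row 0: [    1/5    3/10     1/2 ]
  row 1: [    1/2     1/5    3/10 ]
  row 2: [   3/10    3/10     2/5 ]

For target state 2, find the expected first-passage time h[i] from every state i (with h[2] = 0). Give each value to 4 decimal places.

h = [2.2449, 2.6531, 0.0000]

First-step conditioning: h[2] = 0; for i ≠ 2, h[i] = 1 + Σ_k P[i][k]·h[k].
  h[0] = 1 + 1/5·h[0] + 3/10·h[1]
  h[1] = 1 + 1/2·h[0] + 1/5·h[1]
Solving the 2×2 linear system over states ≠ 2 gives exactly h = [110/49, 130/49, 0] (h[2] = 0 is the target).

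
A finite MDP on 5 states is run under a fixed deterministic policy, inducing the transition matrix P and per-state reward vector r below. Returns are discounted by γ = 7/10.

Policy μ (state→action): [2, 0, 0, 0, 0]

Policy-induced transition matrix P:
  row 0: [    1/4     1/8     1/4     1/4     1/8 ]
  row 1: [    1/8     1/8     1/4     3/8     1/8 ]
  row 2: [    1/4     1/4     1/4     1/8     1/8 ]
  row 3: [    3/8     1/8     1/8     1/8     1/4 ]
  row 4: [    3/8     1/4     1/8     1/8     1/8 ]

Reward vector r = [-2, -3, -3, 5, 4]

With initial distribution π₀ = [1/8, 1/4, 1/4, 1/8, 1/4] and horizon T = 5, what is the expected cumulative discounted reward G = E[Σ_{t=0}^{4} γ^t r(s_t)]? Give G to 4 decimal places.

G = -0.2689

t=0: π = [0.1250, 0.2500, 0.2500, 0.1250, 0.2500], E[r] = -0.1250, γ^t·E[r] = -0.125000, running G = -0.125000
t=1: π = [0.2656, 0.1875, 0.2031, 0.2031, 0.1406], E[r] = -0.1250, γ^t·E[r] = -0.087500, running G = -0.212500
t=2: π = [0.2695, 0.1680, 0.2070, 0.2051, 0.1504], E[r] = -0.0371, γ^t·E[r] = -0.018184, running G = -0.230684
t=3: π = [0.2734, 0.1697, 0.2056, 0.2007, 0.1506], E[r] = -0.0667, γ^t·E[r] = -0.022861, running G = -0.253545
t=4: π = [0.2727, 0.1695, 0.2061, 0.2016, 0.1501], E[r] = -0.0639, γ^t·E[r] = -0.015343, running G = -0.268888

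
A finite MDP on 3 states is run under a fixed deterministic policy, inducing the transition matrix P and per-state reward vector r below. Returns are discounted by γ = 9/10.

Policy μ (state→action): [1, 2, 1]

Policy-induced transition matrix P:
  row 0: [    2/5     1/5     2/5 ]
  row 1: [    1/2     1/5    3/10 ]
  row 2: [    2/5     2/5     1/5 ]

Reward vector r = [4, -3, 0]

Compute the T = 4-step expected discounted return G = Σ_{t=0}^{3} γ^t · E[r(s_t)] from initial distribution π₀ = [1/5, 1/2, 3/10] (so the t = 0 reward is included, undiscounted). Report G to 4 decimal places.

t=0: π = [0.2000, 0.5000, 0.3000], E[r] = -0.7000, γ^t·E[r] = -0.700000, running G = -0.700000
t=1: π = [0.4500, 0.2600, 0.2900], E[r] = 1.0200, γ^t·E[r] = 0.918000, running G = 0.218000
t=2: π = [0.4260, 0.2580, 0.3160], E[r] = 0.9300, γ^t·E[r] = 0.753300, running G = 0.971300
t=3: π = [0.4258, 0.2632, 0.3110], E[r] = 0.9136, γ^t·E[r] = 0.666014, running G = 1.637314

G = 1.6373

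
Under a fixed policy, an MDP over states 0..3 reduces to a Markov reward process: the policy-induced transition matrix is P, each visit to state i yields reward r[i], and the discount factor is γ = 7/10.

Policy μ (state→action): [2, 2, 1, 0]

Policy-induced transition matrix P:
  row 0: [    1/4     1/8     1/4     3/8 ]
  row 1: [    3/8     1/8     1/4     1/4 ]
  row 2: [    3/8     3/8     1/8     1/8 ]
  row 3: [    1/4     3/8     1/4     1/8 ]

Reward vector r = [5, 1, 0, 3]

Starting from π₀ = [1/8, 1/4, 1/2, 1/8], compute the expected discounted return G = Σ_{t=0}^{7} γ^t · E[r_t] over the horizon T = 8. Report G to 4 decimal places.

t=0: π = [0.1250, 0.2500, 0.5000, 0.1250], E[r] = 1.2500, γ^t·E[r] = 1.250000, running G = 1.250000
t=1: π = [0.3438, 0.2813, 0.1875, 0.1875], E[r] = 2.5625, γ^t·E[r] = 1.793750, running G = 3.043750
t=2: π = [0.3086, 0.2188, 0.2266, 0.2461], E[r] = 2.5000, γ^t·E[r] = 1.225000, running G = 4.268750
t=3: π = [0.3057, 0.2432, 0.2217, 0.2295], E[r] = 2.4600, γ^t·E[r] = 0.843767, running G = 5.112517
t=4: π = [0.3081, 0.2378, 0.2223, 0.2318], E[r] = 2.4738, γ^t·E[r] = 0.593949, running G = 5.706465
t=5: π = [0.3075, 0.2385, 0.2222, 0.2318], E[r] = 2.4713, γ^t·E[r] = 0.415356, running G = 6.121821
t=6: π = [0.3076, 0.2385, 0.2222, 0.2317], E[r] = 2.4715, γ^t·E[r] = 0.290773, running G = 6.412595
t=7: π = [0.3076, 0.2385, 0.2222, 0.2317], E[r] = 2.4716, γ^t·E[r] = 0.203543, running G = 6.616138

G = 6.6161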